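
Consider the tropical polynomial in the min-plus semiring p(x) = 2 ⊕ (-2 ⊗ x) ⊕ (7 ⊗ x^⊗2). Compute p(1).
p(1) = -1

A tropical monomial a ⊗ x^⊗i evaluates to a + i · x. Evaluating each term at x = 1:
  Term 0 contributes 2 + 0 · 1 = 2
  Term 1 contributes -2 + 1 · 1 = -1
  Term 2 contributes 7 + 2 · 1 = 9
p(1) = ⊕ of these = min[2, -1, 9] = -1.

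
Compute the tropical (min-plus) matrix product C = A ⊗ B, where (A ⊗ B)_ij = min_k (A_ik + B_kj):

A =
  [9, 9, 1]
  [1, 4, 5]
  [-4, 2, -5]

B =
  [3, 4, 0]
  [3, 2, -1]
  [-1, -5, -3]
A ⊗ B =
  [0, -4, -2]
  [4, 0, 1]
  [-6, -10, -8]

Apply the min-plus product entry-by-entry:
  C[0][0] = min over k of (A[0][0] + B[0][0] = 9 + 3 = 12, A[0][1] + B[1][0] = 9 + 3 = 12, A[0][2] + B[2][0] = 1 + -1 = 0) = 0 (attained at k = 2)
  C[0][1] = min over k of (A[0][0] + B[0][1] = 9 + 4 = 13, A[0][1] + B[1][1] = 9 + 2 = 11, A[0][2] + B[2][1] = 1 + -5 = -4) = -4 (attained at k = 2)
  C[0][2] = min over k of (A[0][0] + B[0][2] = 9 + 0 = 9, A[0][1] + B[1][2] = 9 + -1 = 8, A[0][2] + B[2][2] = 1 + -3 = -2) = -2 (attained at k = 2)
  C[1][0] = min over k of (A[1][0] + B[0][0] = 1 + 3 = 4, A[1][1] + B[1][0] = 4 + 3 = 7, A[1][2] + B[2][0] = 5 + -1 = 4) = 4 (attained at k = 0)
  C[1][1] = min over k of (A[1][0] + B[0][1] = 1 + 4 = 5, A[1][1] + B[1][1] = 4 + 2 = 6, A[1][2] + B[2][1] = 5 + -5 = 0) = 0 (attained at k = 2)
  C[1][2] = min over k of (A[1][0] + B[0][2] = 1 + 0 = 1, A[1][1] + B[1][2] = 4 + -1 = 3, A[1][2] + B[2][2] = 5 + -3 = 2) = 1 (attained at k = 0)
  C[2][0] = min over k of (A[2][0] + B[0][0] = -4 + 3 = -1, A[2][1] + B[1][0] = 2 + 3 = 5, A[2][2] + B[2][0] = -5 + -1 = -6) = -6 (attained at k = 2)
  C[2][1] = min over k of (A[2][0] + B[0][1] = -4 + 4 = 0, A[2][1] + B[1][1] = 2 + 2 = 4, A[2][2] + B[2][1] = -5 + -5 = -10) = -10 (attained at k = 2)
  C[2][2] = min over k of (A[2][0] + B[0][2] = -4 + 0 = -4, A[2][1] + B[1][2] = 2 + -1 = 1, A[2][2] + B[2][2] = -5 + -3 = -8) = -8 (attained at k = 2)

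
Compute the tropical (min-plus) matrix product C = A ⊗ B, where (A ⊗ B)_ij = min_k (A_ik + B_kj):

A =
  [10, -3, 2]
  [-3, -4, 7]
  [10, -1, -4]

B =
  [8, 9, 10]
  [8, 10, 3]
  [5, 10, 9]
A ⊗ B =
  [5, 7, 0]
  [4, 6, -1]
  [1, 6, 2]

Apply the min-plus product entry-by-entry:
  C[0][0] = min over k of (A[0][0] + B[0][0] = 10 + 8 = 18, A[0][1] + B[1][0] = -3 + 8 = 5, A[0][2] + B[2][0] = 2 + 5 = 7) = 5 (attained at k = 1)
  C[0][1] = min over k of (A[0][0] + B[0][1] = 10 + 9 = 19, A[0][1] + B[1][1] = -3 + 10 = 7, A[0][2] + B[2][1] = 2 + 10 = 12) = 7 (attained at k = 1)
  C[0][2] = min over k of (A[0][0] + B[0][2] = 10 + 10 = 20, A[0][1] + B[1][2] = -3 + 3 = 0, A[0][2] + B[2][2] = 2 + 9 = 11) = 0 (attained at k = 1)
  C[1][0] = min over k of (A[1][0] + B[0][0] = -3 + 8 = 5, A[1][1] + B[1][0] = -4 + 8 = 4, A[1][2] + B[2][0] = 7 + 5 = 12) = 4 (attained at k = 1)
  C[1][1] = min over k of (A[1][0] + B[0][1] = -3 + 9 = 6, A[1][1] + B[1][1] = -4 + 10 = 6, A[1][2] + B[2][1] = 7 + 10 = 17) = 6 (attained at k = 0)
  C[1][2] = min over k of (A[1][0] + B[0][2] = -3 + 10 = 7, A[1][1] + B[1][2] = -4 + 3 = -1, A[1][2] + B[2][2] = 7 + 9 = 16) = -1 (attained at k = 1)
  C[2][0] = min over k of (A[2][0] + B[0][0] = 10 + 8 = 18, A[2][1] + B[1][0] = -1 + 8 = 7, A[2][2] + B[2][0] = -4 + 5 = 1) = 1 (attained at k = 2)
  C[2][1] = min over k of (A[2][0] + B[0][1] = 10 + 9 = 19, A[2][1] + B[1][1] = -1 + 10 = 9, A[2][2] + B[2][1] = -4 + 10 = 6) = 6 (attained at k = 2)
  C[2][2] = min over k of (A[2][0] + B[0][2] = 10 + 10 = 20, A[2][1] + B[1][2] = -1 + 3 = 2, A[2][2] + B[2][2] = -4 + 9 = 5) = 2 (attained at k = 1)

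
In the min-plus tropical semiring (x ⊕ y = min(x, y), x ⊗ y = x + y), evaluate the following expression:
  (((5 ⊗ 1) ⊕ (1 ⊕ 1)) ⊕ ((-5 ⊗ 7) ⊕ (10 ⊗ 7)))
(((5 ⊗ 1) ⊕ (1 ⊕ 1)) ⊕ ((-5 ⊗ 7) ⊕ (10 ⊗ 7))) = 1

Expand innermost to outermost. Recall ⊕ takes the minimum of its arguments and ⊗ takes their sum. Working out the expression (((5 ⊗ 1) ⊕ (1 ⊕ 1)) ⊕ ((-5 ⊗ 7) ⊕ (10 ⊗ 7))) gives 1.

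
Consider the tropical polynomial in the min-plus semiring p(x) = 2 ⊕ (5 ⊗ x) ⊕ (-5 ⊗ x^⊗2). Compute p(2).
p(2) = -1

A tropical monomial a ⊗ x^⊗i evaluates to a + i · x. Evaluating each term at x = 2:
  Term 0 contributes 2 + 0 · 2 = 2
  Term 1 contributes 5 + 1 · 2 = 7
  Term 2 contributes -5 + 2 · 2 = -1
p(2) = ⊕ of these = min[2, 7, -1] = -1.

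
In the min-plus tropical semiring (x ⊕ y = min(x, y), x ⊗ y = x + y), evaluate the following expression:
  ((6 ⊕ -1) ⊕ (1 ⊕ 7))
((6 ⊕ -1) ⊕ (1 ⊕ 7)) = -1

Expand innermost to outermost. Recall ⊕ takes the minimum of its arguments and ⊗ takes their sum. Working out the expression ((6 ⊕ -1) ⊕ (1 ⊕ 7)) gives -1.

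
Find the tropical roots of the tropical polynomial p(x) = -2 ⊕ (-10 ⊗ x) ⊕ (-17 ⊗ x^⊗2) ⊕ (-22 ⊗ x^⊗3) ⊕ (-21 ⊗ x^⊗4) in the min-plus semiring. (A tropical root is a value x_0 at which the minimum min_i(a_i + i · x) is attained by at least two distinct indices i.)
Roots: {-1, 5, 7, 8}

Each tropical root is a break point of the lower envelope of the lines y = a_i + i · x (there are 5 lines, with slopes 0, 1, ..., 4). Only the lines that attain the minimum somewhere contribute to roots; other lines are dominated. Here the surviving (envelope) indices are i = 4, i = 3, i = 2, i = 1, i = 0.
Intersections between consecutive envelope lines give the roots: for adjacent envelope indices i < j the intersection is x = (a_i − a_j) / (j − i). Reading off the sorted break points: {-1, 5, 7, 8}.
Verification: at each break x_0, at least two indices attain the minimum of min_i(a_i + i · x_0).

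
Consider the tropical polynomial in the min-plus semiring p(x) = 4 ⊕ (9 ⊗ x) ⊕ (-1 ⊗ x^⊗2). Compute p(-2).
p(-2) = -5

A tropical monomial a ⊗ x^⊗i evaluates to a + i · x. Evaluating each term at x = -2:
  Term 0 contributes 4 + 0 · -2 = 4
  Term 1 contributes 9 + 1 · -2 = 7
  Term 2 contributes -1 + 2 · -2 = -5
p(-2) = ⊕ of these = min[4, 7, -5] = -5.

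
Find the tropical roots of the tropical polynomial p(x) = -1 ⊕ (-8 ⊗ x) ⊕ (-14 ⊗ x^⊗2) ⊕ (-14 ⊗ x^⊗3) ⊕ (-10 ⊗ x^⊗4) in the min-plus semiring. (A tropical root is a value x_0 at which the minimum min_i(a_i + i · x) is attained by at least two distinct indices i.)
Roots: {-4, 0, 6, 7}

Each tropical root is a break point of the lower envelope of the lines y = a_i + i · x (there are 5 lines, with slopes 0, 1, ..., 4). Only the lines that attain the minimum somewhere contribute to roots; other lines are dominated. Here the surviving (envelope) indices are i = 4, i = 3, i = 2, i = 1, i = 0.
Intersections between consecutive envelope lines give the roots: for adjacent envelope indices i < j the intersection is x = (a_i − a_j) / (j − i). Reading off the sorted break points: {-4, 0, 6, 7}.
Verification: at each break x_0, at least two indices attain the minimum of min_i(a_i + i · x_0).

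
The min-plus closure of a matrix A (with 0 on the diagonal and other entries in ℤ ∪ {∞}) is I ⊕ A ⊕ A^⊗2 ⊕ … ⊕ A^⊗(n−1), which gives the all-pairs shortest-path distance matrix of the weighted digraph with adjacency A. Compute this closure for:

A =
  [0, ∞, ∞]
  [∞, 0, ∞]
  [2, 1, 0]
Closure =
  [0, ∞, ∞]
  [∞, 0, ∞]
  [2, 1, 0]

This is the Floyd-Warshall all-pairs shortest-path computation. For each intermediate vertex k = 0, 1, …, 2, update dist[i][j] ← min(dist[i][j], dist[i][k] + dist[k][j]). The final matrix gives, for each (i, j), the minimum total weight of any directed path from i to j (possibly empty when i = j).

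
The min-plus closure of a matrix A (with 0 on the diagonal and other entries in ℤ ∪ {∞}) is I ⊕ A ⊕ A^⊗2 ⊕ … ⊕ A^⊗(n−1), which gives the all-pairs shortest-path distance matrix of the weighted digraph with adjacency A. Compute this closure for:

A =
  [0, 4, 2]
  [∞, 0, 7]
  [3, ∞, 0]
Closure =
  [0, 4, 2]
  [10, 0, 7]
  [3, 7, 0]

This is the Floyd-Warshall all-pairs shortest-path computation. For each intermediate vertex k = 0, 1, …, 2, update dist[i][j] ← min(dist[i][j], dist[i][k] + dist[k][j]). The final matrix gives, for each (i, j), the minimum total weight of any directed path from i to j (possibly empty when i = j).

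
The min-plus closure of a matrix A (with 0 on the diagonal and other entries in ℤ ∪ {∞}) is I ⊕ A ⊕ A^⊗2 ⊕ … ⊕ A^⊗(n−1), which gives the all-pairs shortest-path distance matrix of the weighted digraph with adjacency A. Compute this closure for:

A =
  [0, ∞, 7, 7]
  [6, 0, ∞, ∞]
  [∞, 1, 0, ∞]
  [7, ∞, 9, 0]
Closure =
  [0, 8, 7, 7]
  [6, 0, 13, 13]
  [7, 1, 0, 14]
  [7, 10, 9, 0]

This is the Floyd-Warshall all-pairs shortest-path computation. For each intermediate vertex k = 0, 1, …, 3, update dist[i][j] ← min(dist[i][j], dist[i][k] + dist[k][j]). The final matrix gives, for each (i, j), the minimum total weight of any directed path from i to j (possibly empty when i = j).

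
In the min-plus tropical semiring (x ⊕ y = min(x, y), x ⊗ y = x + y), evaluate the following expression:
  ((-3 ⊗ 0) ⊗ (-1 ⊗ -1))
((-3 ⊗ 0) ⊗ (-1 ⊗ -1)) = -5

Expand innermost to outermost. Recall ⊕ takes the minimum of its arguments and ⊗ takes their sum. Working out the expression ((-3 ⊗ 0) ⊗ (-1 ⊗ -1)) gives -5.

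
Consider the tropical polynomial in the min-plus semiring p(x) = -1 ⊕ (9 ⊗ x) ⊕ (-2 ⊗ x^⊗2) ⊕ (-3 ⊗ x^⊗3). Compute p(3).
p(3) = -1

A tropical monomial a ⊗ x^⊗i evaluates to a + i · x. Evaluating each term at x = 3:
  Term 0 contributes -1 + 0 · 3 = -1
  Term 1 contributes 9 + 1 · 3 = 12
  Term 2 contributes -2 + 2 · 3 = 4
  Term 3 contributes -3 + 3 · 3 = 6
p(3) = ⊕ of these = min[-1, 12, 4, 6] = -1.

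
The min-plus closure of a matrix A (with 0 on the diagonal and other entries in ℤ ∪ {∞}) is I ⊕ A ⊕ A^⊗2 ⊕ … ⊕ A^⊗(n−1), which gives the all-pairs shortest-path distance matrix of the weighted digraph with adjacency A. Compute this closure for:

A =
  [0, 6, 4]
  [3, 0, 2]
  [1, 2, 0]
Closure =
  [0, 6, 4]
  [3, 0, 2]
  [1, 2, 0]

This is the Floyd-Warshall all-pairs shortest-path computation. For each intermediate vertex k = 0, 1, …, 2, update dist[i][j] ← min(dist[i][j], dist[i][k] + dist[k][j]). The final matrix gives, for each (i, j), the minimum total weight of any directed path from i to j (possibly empty when i = j).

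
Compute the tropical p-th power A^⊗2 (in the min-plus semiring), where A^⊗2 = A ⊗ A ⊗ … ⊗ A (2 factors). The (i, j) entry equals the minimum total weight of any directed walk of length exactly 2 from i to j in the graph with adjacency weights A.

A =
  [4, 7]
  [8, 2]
A^⊗2 =
  [8, 9]
  [10, 4]

Each entry (A^⊗2)_ij equals the minimum over all length-2 walks i = v_0 → v_1 → … → v_2 = j of Σ_t A[v_t][v_{t+1}]. For example, for (i, j) = (0, 1) we minimise over 2 possible intermediate vertex sequences; the minimum is 9, attained along the walk 0 → 1 → 1.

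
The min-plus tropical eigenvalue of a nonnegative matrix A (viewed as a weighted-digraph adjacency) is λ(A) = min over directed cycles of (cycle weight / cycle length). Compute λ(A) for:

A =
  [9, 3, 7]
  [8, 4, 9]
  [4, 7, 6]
λ(A) = 4

Enumerate directed cycles and compute their means (weight / length). Sample:
  cycle 0 → 0: weight = 9, length = 1, mean = 9/1 ≈ 9.000
  cycle 1 → 1: weight = 4, length = 1, mean = 4/1 ≈ 4.000
  cycle 2 → 2: weight = 6, length = 1, mean = 6/1 ≈ 6.000
  cycle 0 → 1 → 0: weight = 11, length = 2, mean = 11/2 ≈ 5.500
  cycle 0 → 2 → 0: weight = 11, length = 2, mean = 11/2 ≈ 5.500
  cycle 1 → 0 → 1: weight = 11, length = 2, mean = 11/2 ≈ 5.500
Minimum mean = 4.000, attained e.g. along the cycle 1 → 1 with weight 4 and length 1. So λ(A) = 4/1 = 4.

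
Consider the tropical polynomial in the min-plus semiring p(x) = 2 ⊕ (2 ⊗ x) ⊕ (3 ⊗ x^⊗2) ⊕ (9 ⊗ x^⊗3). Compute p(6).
p(6) = 2

A tropical monomial a ⊗ x^⊗i evaluates to a + i · x. Evaluating each term at x = 6:
  Term 0 contributes 2 + 0 · 6 = 2
  Term 1 contributes 2 + 1 · 6 = 8
  Term 2 contributes 3 + 2 · 6 = 15
  Term 3 contributes 9 + 3 · 6 = 27
p(6) = ⊕ of these = min[2, 8, 15, 27] = 2.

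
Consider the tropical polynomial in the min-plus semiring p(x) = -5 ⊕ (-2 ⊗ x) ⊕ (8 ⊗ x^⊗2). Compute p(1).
p(1) = -5

A tropical monomial a ⊗ x^⊗i evaluates to a + i · x. Evaluating each term at x = 1:
  Term 0 contributes -5 + 0 · 1 = -5
  Term 1 contributes -2 + 1 · 1 = -1
  Term 2 contributes 8 + 2 · 1 = 10
p(1) = ⊕ of these = min[-5, -1, 10] = -5.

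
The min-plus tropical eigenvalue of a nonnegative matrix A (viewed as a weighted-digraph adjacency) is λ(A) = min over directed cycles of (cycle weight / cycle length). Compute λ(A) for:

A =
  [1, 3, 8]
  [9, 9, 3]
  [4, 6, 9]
λ(A) = 1

Enumerate directed cycles and compute their means (weight / length). Sample:
  cycle 0 → 0: weight = 1, length = 1, mean = 1/1 ≈ 1.000
  cycle 1 → 1: weight = 9, length = 1, mean = 9/1 ≈ 9.000
  cycle 2 → 2: weight = 9, length = 1, mean = 9/1 ≈ 9.000
  cycle 0 → 1 → 0: weight = 12, length = 2, mean = 12/2 ≈ 6.000
  cycle 0 → 2 → 0: weight = 12, length = 2, mean = 12/2 ≈ 6.000
  cycle 1 → 0 → 1: weight = 12, length = 2, mean = 12/2 ≈ 6.000
Minimum mean = 1.000, attained e.g. along the cycle 0 → 0 with weight 1 and length 1. So λ(A) = 1/1 = 1.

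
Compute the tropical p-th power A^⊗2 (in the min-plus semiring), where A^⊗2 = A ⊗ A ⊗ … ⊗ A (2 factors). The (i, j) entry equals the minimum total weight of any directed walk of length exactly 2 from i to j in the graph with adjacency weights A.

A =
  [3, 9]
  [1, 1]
A^⊗2 =
  [6, 10]
  [2, 2]

Each entry (A^⊗2)_ij equals the minimum over all length-2 walks i = v_0 → v_1 → … → v_2 = j of Σ_t A[v_t][v_{t+1}]. For example, for (i, j) = (0, 1) we minimise over 2 possible intermediate vertex sequences; the minimum is 10, attained along the walk 0 → 1 → 1.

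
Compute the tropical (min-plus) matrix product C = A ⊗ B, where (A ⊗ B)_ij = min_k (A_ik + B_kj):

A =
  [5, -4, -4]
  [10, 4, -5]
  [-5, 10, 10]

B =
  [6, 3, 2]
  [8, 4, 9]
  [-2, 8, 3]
A ⊗ B =
  [-6, 0, -1]
  [-7, 3, -2]
  [1, -2, -3]

Apply the min-plus product entry-by-entry:
  C[0][0] = min over k of (A[0][0] + B[0][0] = 5 + 6 = 11, A[0][1] + B[1][0] = -4 + 8 = 4, A[0][2] + B[2][0] = -4 + -2 = -6) = -6 (attained at k = 2)
  C[0][1] = min over k of (A[0][0] + B[0][1] = 5 + 3 = 8, A[0][1] + B[1][1] = -4 + 4 = 0, A[0][2] + B[2][1] = -4 + 8 = 4) = 0 (attained at k = 1)
  C[0][2] = min over k of (A[0][0] + B[0][2] = 5 + 2 = 7, A[0][1] + B[1][2] = -4 + 9 = 5, A[0][2] + B[2][2] = -4 + 3 = -1) = -1 (attained at k = 2)
  C[1][0] = min over k of (A[1][0] + B[0][0] = 10 + 6 = 16, A[1][1] + B[1][0] = 4 + 8 = 12, A[1][2] + B[2][0] = -5 + -2 = -7) = -7 (attained at k = 2)
  C[1][1] = min over k of (A[1][0] + B[0][1] = 10 + 3 = 13, A[1][1] + B[1][1] = 4 + 4 = 8, A[1][2] + B[2][1] = -5 + 8 = 3) = 3 (attained at k = 2)
  C[1][2] = min over k of (A[1][0] + B[0][2] = 10 + 2 = 12, A[1][1] + B[1][2] = 4 + 9 = 13, A[1][2] + B[2][2] = -5 + 3 = -2) = -2 (attained at k = 2)
  C[2][0] = min over k of (A[2][0] + B[0][0] = -5 + 6 = 1, A[2][1] + B[1][0] = 10 + 8 = 18, A[2][2] + B[2][0] = 10 + -2 = 8) = 1 (attained at k = 0)
  C[2][1] = min over k of (A[2][0] + B[0][1] = -5 + 3 = -2, A[2][1] + B[1][1] = 10 + 4 = 14, A[2][2] + B[2][1] = 10 + 8 = 18) = -2 (attained at k = 0)
  C[2][2] = min over k of (A[2][0] + B[0][2] = -5 + 2 = -3, A[2][1] + B[1][2] = 10 + 9 = 19, A[2][2] + B[2][2] = 10 + 3 = 13) = -3 (attained at k = 0)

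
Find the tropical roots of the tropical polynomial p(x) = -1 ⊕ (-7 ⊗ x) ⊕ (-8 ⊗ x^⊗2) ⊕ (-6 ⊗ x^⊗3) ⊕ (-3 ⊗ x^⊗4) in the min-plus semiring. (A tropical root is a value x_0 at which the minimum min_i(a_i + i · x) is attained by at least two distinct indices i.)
Roots: {-3, -2, 1, 6}

Each tropical root is a break point of the lower envelope of the lines y = a_i + i · x (there are 5 lines, with slopes 0, 1, ..., 4). Only the lines that attain the minimum somewhere contribute to roots; other lines are dominated. Here the surviving (envelope) indices are i = 4, i = 3, i = 2, i = 1, i = 0.
Intersections between consecutive envelope lines give the roots: for adjacent envelope indices i < j the intersection is x = (a_i − a_j) / (j − i). Reading off the sorted break points: {-3, -2, 1, 6}.
Verification: at each break x_0, at least two indices attain the minimum of min_i(a_i + i · x_0).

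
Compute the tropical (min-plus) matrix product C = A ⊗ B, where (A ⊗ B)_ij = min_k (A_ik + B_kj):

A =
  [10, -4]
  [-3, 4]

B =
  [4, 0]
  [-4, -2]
A ⊗ B =
  [-8, -6]
  [0, -3]

Apply the min-plus product entry-by-entry:
  C[0][0] = min over k of (A[0][0] + B[0][0] = 10 + 4 = 14, A[0][1] + B[1][0] = -4 + -4 = -8) = -8 (attained at k = 1)
  C[0][1] = min over k of (A[0][0] + B[0][1] = 10 + 0 = 10, A[0][1] + B[1][1] = -4 + -2 = -6) = -6 (attained at k = 1)
  C[1][0] = min over k of (A[1][0] + B[0][0] = -3 + 4 = 1, A[1][1] + B[1][0] = 4 + -4 = 0) = 0 (attained at k = 1)
  C[1][1] = min over k of (A[1][0] + B[0][1] = -3 + 0 = -3, A[1][1] + B[1][1] = 4 + -2 = 2) = -3 (attained at k = 0)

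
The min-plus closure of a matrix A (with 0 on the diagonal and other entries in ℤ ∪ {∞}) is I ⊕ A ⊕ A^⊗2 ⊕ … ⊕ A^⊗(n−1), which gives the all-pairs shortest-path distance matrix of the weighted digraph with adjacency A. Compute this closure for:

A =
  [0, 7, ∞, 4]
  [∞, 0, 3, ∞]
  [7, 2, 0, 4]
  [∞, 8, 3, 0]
Closure =
  [0, 7, 7, 4]
  [10, 0, 3, 7]
  [7, 2, 0, 4]
  [10, 5, 3, 0]

This is the Floyd-Warshall all-pairs shortest-path computation. For each intermediate vertex k = 0, 1, …, 3, update dist[i][j] ← min(dist[i][j], dist[i][k] + dist[k][j]). The final matrix gives, for each (i, j), the minimum total weight of any directed path from i to j (possibly empty when i = j).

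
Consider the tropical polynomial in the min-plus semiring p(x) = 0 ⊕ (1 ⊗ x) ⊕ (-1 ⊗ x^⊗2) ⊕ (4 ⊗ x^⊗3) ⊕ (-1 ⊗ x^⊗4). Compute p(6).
p(6) = 0

A tropical monomial a ⊗ x^⊗i evaluates to a + i · x. Evaluating each term at x = 6:
  Term 0 contributes 0 + 0 · 6 = 0
  Term 1 contributes 1 + 1 · 6 = 7
  Term 2 contributes -1 + 2 · 6 = 11
  Term 3 contributes 4 + 3 · 6 = 22
  Term 4 contributes -1 + 4 · 6 = 23
p(6) = ⊕ of these = min[0, 7, 11, 22, 23] = 0.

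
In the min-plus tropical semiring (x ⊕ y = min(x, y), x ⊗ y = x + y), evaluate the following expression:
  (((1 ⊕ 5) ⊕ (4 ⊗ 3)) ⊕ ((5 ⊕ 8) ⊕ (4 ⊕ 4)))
(((1 ⊕ 5) ⊕ (4 ⊗ 3)) ⊕ ((5 ⊕ 8) ⊕ (4 ⊕ 4))) = 1

Expand innermost to outermost. Recall ⊕ takes the minimum of its arguments and ⊗ takes their sum. Working out the expression (((1 ⊕ 5) ⊕ (4 ⊗ 3)) ⊕ ((5 ⊕ 8) ⊕ (4 ⊕ 4))) gives 1.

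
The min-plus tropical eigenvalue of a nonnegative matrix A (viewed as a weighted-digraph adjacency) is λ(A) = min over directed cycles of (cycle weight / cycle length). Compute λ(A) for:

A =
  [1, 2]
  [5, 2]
λ(A) = 1

Enumerate directed cycles and compute their means (weight / length). Sample:
  cycle 0 → 0: weight = 1, length = 1, mean = 1/1 ≈ 1.000
  cycle 1 → 1: weight = 2, length = 1, mean = 2/1 ≈ 2.000
  cycle 0 → 1 → 0: weight = 7, length = 2, mean = 7/2 ≈ 3.500
  cycle 1 → 0 → 1: weight = 7, length = 2, mean = 7/2 ≈ 3.500
Minimum mean = 1.000, attained e.g. along the cycle 0 → 0 with weight 1 and length 1. So λ(A) = 1/1 = 1.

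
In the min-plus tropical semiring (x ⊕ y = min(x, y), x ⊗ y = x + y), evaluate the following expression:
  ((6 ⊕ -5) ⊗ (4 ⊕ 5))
((6 ⊕ -5) ⊗ (4 ⊕ 5)) = -1

Expand innermost to outermost. Recall ⊕ takes the minimum of its arguments and ⊗ takes their sum. Working out the expression ((6 ⊕ -5) ⊗ (4 ⊕ 5)) gives -1.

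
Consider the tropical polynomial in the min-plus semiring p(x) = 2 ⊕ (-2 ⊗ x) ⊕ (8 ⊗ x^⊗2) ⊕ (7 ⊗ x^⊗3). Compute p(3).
p(3) = 1

A tropical monomial a ⊗ x^⊗i evaluates to a + i · x. Evaluating each term at x = 3:
  Term 0 contributes 2 + 0 · 3 = 2
  Term 1 contributes -2 + 1 · 3 = 1
  Term 2 contributes 8 + 2 · 3 = 14
  Term 3 contributes 7 + 3 · 3 = 16
p(3) = ⊕ of these = min[2, 1, 14, 16] = 1.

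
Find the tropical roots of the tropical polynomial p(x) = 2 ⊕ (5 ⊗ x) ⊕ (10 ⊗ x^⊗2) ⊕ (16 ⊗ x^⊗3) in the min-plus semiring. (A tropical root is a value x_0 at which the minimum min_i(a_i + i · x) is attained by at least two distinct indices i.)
Roots: {-6, -5, -3}

Each tropical root is a break point of the lower envelope of the lines y = a_i + i · x (there are 4 lines, with slopes 0, 1, ..., 3). Only the lines that attain the minimum somewhere contribute to roots; other lines are dominated. Here the surviving (envelope) indices are i = 3, i = 2, i = 1, i = 0.
Intersections between consecutive envelope lines give the roots: for adjacent envelope indices i < j the intersection is x = (a_i − a_j) / (j − i). Reading off the sorted break points: {-6, -5, -3}.
Verification: at each break x_0, at least two indices attain the minimum of min_i(a_i + i · x_0).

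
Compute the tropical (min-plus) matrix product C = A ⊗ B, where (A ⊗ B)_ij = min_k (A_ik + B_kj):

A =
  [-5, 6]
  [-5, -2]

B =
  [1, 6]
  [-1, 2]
A ⊗ B =
  [-4, 1]
  [-4, 0]

Apply the min-plus product entry-by-entry:
  C[0][0] = min over k of (A[0][0] + B[0][0] = -5 + 1 = -4, A[0][1] + B[1][0] = 6 + -1 = 5) = -4 (attained at k = 0)
  C[0][1] = min over k of (A[0][0] + B[0][1] = -5 + 6 = 1, A[0][1] + B[1][1] = 6 + 2 = 8) = 1 (attained at k = 0)
  C[1][0] = min over k of (A[1][0] + B[0][0] = -5 + 1 = -4, A[1][1] + B[1][0] = -2 + -1 = -3) = -4 (attained at k = 0)
  C[1][1] = min over k of (A[1][0] + B[0][1] = -5 + 6 = 1, A[1][1] + B[1][1] = -2 + 2 = 0) = 0 (attained at k = 1)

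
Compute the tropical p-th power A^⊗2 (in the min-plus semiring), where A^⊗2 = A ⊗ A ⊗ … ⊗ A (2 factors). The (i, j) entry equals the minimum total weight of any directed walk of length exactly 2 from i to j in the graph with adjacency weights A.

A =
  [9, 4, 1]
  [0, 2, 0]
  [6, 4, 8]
A^⊗2 =
  [4, 5, 4]
  [2, 4, 1]
  [4, 6, 4]

Each entry (A^⊗2)_ij equals the minimum over all length-2 walks i = v_0 → v_1 → … → v_2 = j of Σ_t A[v_t][v_{t+1}]. For example, for (i, j) = (0, 2) we minimise over 3 possible intermediate vertex sequences; the minimum is 4, attained along the walk 0 → 1 → 2.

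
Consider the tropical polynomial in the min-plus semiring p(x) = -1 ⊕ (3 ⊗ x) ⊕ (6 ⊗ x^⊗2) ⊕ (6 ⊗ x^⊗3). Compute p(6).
p(6) = -1

A tropical monomial a ⊗ x^⊗i evaluates to a + i · x. Evaluating each term at x = 6:
  Term 0 contributes -1 + 0 · 6 = -1
  Term 1 contributes 3 + 1 · 6 = 9
  Term 2 contributes 6 + 2 · 6 = 18
  Term 3 contributes 6 + 3 · 6 = 24
p(6) = ⊕ of these = min[-1, 9, 18, 24] = -1.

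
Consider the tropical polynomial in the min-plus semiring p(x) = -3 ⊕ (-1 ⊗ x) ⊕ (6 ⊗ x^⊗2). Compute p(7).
p(7) = -3

A tropical monomial a ⊗ x^⊗i evaluates to a + i · x. Evaluating each term at x = 7:
  Term 0 contributes -3 + 0 · 7 = -3
  Term 1 contributes -1 + 1 · 7 = 6
  Term 2 contributes 6 + 2 · 7 = 20
p(7) = ⊕ of these = min[-3, 6, 20] = -3.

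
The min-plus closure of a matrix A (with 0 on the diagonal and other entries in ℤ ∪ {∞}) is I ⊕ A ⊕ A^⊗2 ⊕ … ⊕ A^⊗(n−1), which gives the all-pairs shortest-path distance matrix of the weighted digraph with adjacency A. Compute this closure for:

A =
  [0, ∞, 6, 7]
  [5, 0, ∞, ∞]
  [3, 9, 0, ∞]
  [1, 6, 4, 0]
Closure =
  [0, 13, 6, 7]
  [5, 0, 11, 12]
  [3, 9, 0, 10]
  [1, 6, 4, 0]

This is the Floyd-Warshall all-pairs shortest-path computation. For each intermediate vertex k = 0, 1, …, 3, update dist[i][j] ← min(dist[i][j], dist[i][k] + dist[k][j]). The final matrix gives, for each (i, j), the minimum total weight of any directed path from i to j (possibly empty when i = j).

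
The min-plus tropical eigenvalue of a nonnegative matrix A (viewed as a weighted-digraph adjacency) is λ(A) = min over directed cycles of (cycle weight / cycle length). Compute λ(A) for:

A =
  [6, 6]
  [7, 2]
λ(A) = 2

Enumerate directed cycles and compute their means (weight / length). Sample:
  cycle 0 → 0: weight = 6, length = 1, mean = 6/1 ≈ 6.000
  cycle 1 → 1: weight = 2, length = 1, mean = 2/1 ≈ 2.000
  cycle 0 → 1 → 0: weight = 13, length = 2, mean = 13/2 ≈ 6.500
  cycle 1 → 0 → 1: weight = 13, length = 2, mean = 13/2 ≈ 6.500
Minimum mean = 2.000, attained e.g. along the cycle 1 → 1 with weight 2 and length 1. So λ(A) = 2/1 = 2.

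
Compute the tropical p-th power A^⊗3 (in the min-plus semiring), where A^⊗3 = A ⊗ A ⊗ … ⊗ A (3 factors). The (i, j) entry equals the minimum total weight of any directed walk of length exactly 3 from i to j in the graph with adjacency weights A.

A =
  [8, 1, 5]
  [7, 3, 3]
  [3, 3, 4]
A^⊗3 =
  [7, 7, 7]
  [9, 7, 9]
  [9, 7, 7]

Each entry (A^⊗3)_ij equals the minimum over all length-3 walks i = v_0 → v_1 → … → v_3 = j of Σ_t A[v_t][v_{t+1}]. For example, for (i, j) = (0, 2) we minimise over 9 possible intermediate vertex sequences; the minimum is 7, attained along the walk 0 → 1 → 1 → 2.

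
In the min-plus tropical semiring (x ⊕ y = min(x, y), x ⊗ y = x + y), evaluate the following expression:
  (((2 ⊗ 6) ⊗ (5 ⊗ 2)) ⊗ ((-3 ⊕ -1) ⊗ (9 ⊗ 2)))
(((2 ⊗ 6) ⊗ (5 ⊗ 2)) ⊗ ((-3 ⊕ -1) ⊗ (9 ⊗ 2))) = 23

Expand innermost to outermost. Recall ⊕ takes the minimum of its arguments and ⊗ takes their sum. Working out the expression (((2 ⊗ 6) ⊗ (5 ⊗ 2)) ⊗ ((-3 ⊕ -1) ⊗ (9 ⊗ 2))) gives 23.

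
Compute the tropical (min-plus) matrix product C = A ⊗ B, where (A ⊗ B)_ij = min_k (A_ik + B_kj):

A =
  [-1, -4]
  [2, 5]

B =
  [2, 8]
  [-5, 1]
A ⊗ B =
  [-9, -3]
  [0, 6]

Apply the min-plus product entry-by-entry:
  C[0][0] = min over k of (A[0][0] + B[0][0] = -1 + 2 = 1, A[0][1] + B[1][0] = -4 + -5 = -9) = -9 (attained at k = 1)
  C[0][1] = min over k of (A[0][0] + B[0][1] = -1 + 8 = 7, A[0][1] + B[1][1] = -4 + 1 = -3) = -3 (attained at k = 1)
  C[1][0] = min over k of (A[1][0] + B[0][0] = 2 + 2 = 4, A[1][1] + B[1][0] = 5 + -5 = 0) = 0 (attained at k = 1)
  C[1][1] = min over k of (A[1][0] + B[0][1] = 2 + 8 = 10, A[1][1] + B[1][1] = 5 + 1 = 6) = 6 (attained at k = 1)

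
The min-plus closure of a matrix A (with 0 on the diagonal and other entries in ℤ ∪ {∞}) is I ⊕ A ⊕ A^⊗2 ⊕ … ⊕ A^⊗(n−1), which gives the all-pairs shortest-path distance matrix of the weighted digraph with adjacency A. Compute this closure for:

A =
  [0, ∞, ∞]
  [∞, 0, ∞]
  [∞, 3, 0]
Closure =
  [0, ∞, ∞]
  [∞, 0, ∞]
  [∞, 3, 0]

This is the Floyd-Warshall all-pairs shortest-path computation. For each intermediate vertex k = 0, 1, …, 2, update dist[i][j] ← min(dist[i][j], dist[i][k] + dist[k][j]). The final matrix gives, for each (i, j), the minimum total weight of any directed path from i to j (possibly empty when i = j).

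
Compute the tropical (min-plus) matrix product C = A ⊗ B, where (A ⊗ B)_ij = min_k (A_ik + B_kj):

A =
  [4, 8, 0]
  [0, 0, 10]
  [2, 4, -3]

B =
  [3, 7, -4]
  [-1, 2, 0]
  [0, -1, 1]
A ⊗ B =
  [0, -1, 0]
  [-1, 2, -4]
  [-3, -4, -2]

Apply the min-plus product entry-by-entry:
  C[0][0] = min over k of (A[0][0] + B[0][0] = 4 + 3 = 7, A[0][1] + B[1][0] = 8 + -1 = 7, A[0][2] + B[2][0] = 0 + 0 = 0) = 0 (attained at k = 2)
  C[0][1] = min over k of (A[0][0] + B[0][1] = 4 + 7 = 11, A[0][1] + B[1][1] = 8 + 2 = 10, A[0][2] + B[2][1] = 0 + -1 = -1) = -1 (attained at k = 2)
  C[0][2] = min over k of (A[0][0] + B[0][2] = 4 + -4 = 0, A[0][1] + B[1][2] = 8 + 0 = 8, A[0][2] + B[2][2] = 0 + 1 = 1) = 0 (attained at k = 0)
  C[1][0] = min over k of (A[1][0] + B[0][0] = 0 + 3 = 3, A[1][1] + B[1][0] = 0 + -1 = -1, A[1][2] + B[2][0] = 10 + 0 = 10) = -1 (attained at k = 1)
  C[1][1] = min over k of (A[1][0] + B[0][1] = 0 + 7 = 7, A[1][1] + B[1][1] = 0 + 2 = 2, A[1][2] + B[2][1] = 10 + -1 = 9) = 2 (attained at k = 1)
  C[1][2] = min over k of (A[1][0] + B[0][2] = 0 + -4 = -4, A[1][1] + B[1][2] = 0 + 0 = 0, A[1][2] + B[2][2] = 10 + 1 = 11) = -4 (attained at k = 0)
  C[2][0] = min over k of (A[2][0] + B[0][0] = 2 + 3 = 5, A[2][1] + B[1][0] = 4 + -1 = 3, A[2][2] + B[2][0] = -3 + 0 = -3) = -3 (attained at k = 2)
  C[2][1] = min over k of (A[2][0] + B[0][1] = 2 + 7 = 9, A[2][1] + B[1][1] = 4 + 2 = 6, A[2][2] + B[2][1] = -3 + -1 = -4) = -4 (attained at k = 2)
  C[2][2] = min over k of (A[2][0] + B[0][2] = 2 + -4 = -2, A[2][1] + B[1][2] = 4 + 0 = 4, A[2][2] + B[2][2] = -3 + 1 = -2) = -2 (attained at k = 0)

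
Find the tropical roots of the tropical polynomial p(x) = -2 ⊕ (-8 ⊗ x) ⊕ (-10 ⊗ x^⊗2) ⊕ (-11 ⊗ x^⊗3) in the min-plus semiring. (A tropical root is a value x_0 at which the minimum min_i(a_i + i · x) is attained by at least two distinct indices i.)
Roots: {1, 2, 6}

Each tropical root is a break point of the lower envelope of the lines y = a_i + i · x (there are 4 lines, with slopes 0, 1, ..., 3). Only the lines that attain the minimum somewhere contribute to roots; other lines are dominated. Here the surviving (envelope) indices are i = 3, i = 2, i = 1, i = 0.
Intersections between consecutive envelope lines give the roots: for adjacent envelope indices i < j the intersection is x = (a_i − a_j) / (j − i). Reading off the sorted break points: {1, 2, 6}.
Verification: at each break x_0, at least two indices attain the minimum of min_i(a_i + i · x_0).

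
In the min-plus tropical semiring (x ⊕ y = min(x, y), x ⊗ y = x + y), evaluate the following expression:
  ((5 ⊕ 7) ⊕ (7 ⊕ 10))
((5 ⊕ 7) ⊕ (7 ⊕ 10)) = 5

Expand innermost to outermost. Recall ⊕ takes the minimum of its arguments and ⊗ takes their sum. Working out the expression ((5 ⊕ 7) ⊕ (7 ⊕ 10)) gives 5.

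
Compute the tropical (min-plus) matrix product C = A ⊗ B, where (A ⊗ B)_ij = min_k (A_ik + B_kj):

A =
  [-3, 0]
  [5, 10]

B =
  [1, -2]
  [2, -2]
A ⊗ B =
  [-2, -5]
  [6, 3]

Apply the min-plus product entry-by-entry:
  C[0][0] = min over k of (A[0][0] + B[0][0] = -3 + 1 = -2, A[0][1] + B[1][0] = 0 + 2 = 2) = -2 (attained at k = 0)
  C[0][1] = min over k of (A[0][0] + B[0][1] = -3 + -2 = -5, A[0][1] + B[1][1] = 0 + -2 = -2) = -5 (attained at k = 0)
  C[1][0] = min over k of (A[1][0] + B[0][0] = 5 + 1 = 6, A[1][1] + B[1][0] = 10 + 2 = 12) = 6 (attained at k = 0)
  C[1][1] = min over k of (A[1][0] + B[0][1] = 5 + -2 = 3, A[1][1] + B[1][1] = 10 + -2 = 8) = 3 (attained at k = 0)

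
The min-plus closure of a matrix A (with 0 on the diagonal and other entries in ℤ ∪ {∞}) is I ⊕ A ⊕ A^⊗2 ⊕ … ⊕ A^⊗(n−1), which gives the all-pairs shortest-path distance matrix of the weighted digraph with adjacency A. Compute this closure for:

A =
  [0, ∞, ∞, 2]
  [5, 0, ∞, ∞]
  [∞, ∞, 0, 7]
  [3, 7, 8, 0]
Closure =
  [0, 9, 10, 2]
  [5, 0, 15, 7]
  [10, 14, 0, 7]
  [3, 7, 8, 0]

This is the Floyd-Warshall all-pairs shortest-path computation. For each intermediate vertex k = 0, 1, …, 3, update dist[i][j] ← min(dist[i][j], dist[i][k] + dist[k][j]). The final matrix gives, for each (i, j), the minimum total weight of any directed path from i to j (possibly empty when i = j).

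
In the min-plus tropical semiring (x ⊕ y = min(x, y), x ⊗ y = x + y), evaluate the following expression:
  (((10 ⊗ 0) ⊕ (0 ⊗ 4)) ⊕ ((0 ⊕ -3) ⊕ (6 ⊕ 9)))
(((10 ⊗ 0) ⊕ (0 ⊗ 4)) ⊕ ((0 ⊕ -3) ⊕ (6 ⊕ 9))) = -3

Expand innermost to outermost. Recall ⊕ takes the minimum of its arguments and ⊗ takes their sum. Working out the expression (((10 ⊗ 0) ⊕ (0 ⊗ 4)) ⊕ ((0 ⊕ -3) ⊕ (6 ⊕ 9))) gives -3.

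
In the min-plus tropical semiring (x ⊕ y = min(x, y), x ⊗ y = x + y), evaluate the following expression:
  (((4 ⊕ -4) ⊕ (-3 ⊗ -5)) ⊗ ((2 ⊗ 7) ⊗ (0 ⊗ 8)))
(((4 ⊕ -4) ⊕ (-3 ⊗ -5)) ⊗ ((2 ⊗ 7) ⊗ (0 ⊗ 8))) = 9

Expand innermost to outermost. Recall ⊕ takes the minimum of its arguments and ⊗ takes their sum. Working out the expression (((4 ⊕ -4) ⊕ (-3 ⊗ -5)) ⊗ ((2 ⊗ 7) ⊗ (0 ⊗ 8))) gives 9.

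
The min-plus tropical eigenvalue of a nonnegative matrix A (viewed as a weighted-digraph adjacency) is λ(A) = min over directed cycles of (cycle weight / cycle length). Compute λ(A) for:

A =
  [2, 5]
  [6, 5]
λ(A) = 2

Enumerate directed cycles and compute their means (weight / length). Sample:
  cycle 0 → 0: weight = 2, length = 1, mean = 2/1 ≈ 2.000
  cycle 1 → 1: weight = 5, length = 1, mean = 5/1 ≈ 5.000
  cycle 0 → 1 → 0: weight = 11, length = 2, mean = 11/2 ≈ 5.500
  cycle 1 → 0 → 1: weight = 11, length = 2, mean = 11/2 ≈ 5.500
Minimum mean = 2.000, attained e.g. along the cycle 0 → 0 with weight 2 and length 1. So λ(A) = 2/1 = 2.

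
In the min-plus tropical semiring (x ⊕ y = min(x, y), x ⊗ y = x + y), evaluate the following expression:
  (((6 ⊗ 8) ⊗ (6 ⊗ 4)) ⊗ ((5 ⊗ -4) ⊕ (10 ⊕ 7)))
(((6 ⊗ 8) ⊗ (6 ⊗ 4)) ⊗ ((5 ⊗ -4) ⊕ (10 ⊕ 7))) = 25

Expand innermost to outermost. Recall ⊕ takes the minimum of its arguments and ⊗ takes their sum. Working out the expression (((6 ⊗ 8) ⊗ (6 ⊗ 4)) ⊗ ((5 ⊗ -4) ⊕ (10 ⊕ 7))) gives 25.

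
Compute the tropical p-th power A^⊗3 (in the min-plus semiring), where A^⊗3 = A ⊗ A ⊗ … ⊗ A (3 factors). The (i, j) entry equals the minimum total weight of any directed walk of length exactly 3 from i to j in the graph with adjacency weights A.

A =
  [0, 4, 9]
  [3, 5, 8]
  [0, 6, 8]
A^⊗3 =
  [0, 4, 9]
  [3, 7, 12]
  [0, 4, 9]

Each entry (A^⊗3)_ij equals the minimum over all length-3 walks i = v_0 → v_1 → … → v_3 = j of Σ_t A[v_t][v_{t+1}]. For example, for (i, j) = (0, 2) we minimise over 9 possible intermediate vertex sequences; the minimum is 9, attained along the walk 0 → 0 → 0 → 2.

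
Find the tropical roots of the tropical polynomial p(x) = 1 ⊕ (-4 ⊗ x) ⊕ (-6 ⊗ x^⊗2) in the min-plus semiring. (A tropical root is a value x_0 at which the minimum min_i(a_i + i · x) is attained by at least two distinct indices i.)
Roots: {2, 5}

Each tropical root is a break point of the lower envelope of the lines y = a_i + i · x (there are 3 lines, with slopes 0, 1, ..., 2). Only the lines that attain the minimum somewhere contribute to roots; other lines are dominated. Here the surviving (envelope) indices are i = 2, i = 1, i = 0.
Intersections between consecutive envelope lines give the roots: for adjacent envelope indices i < j the intersection is x = (a_i − a_j) / (j − i). Reading off the sorted break points: {2, 5}.
Verification: at each break x_0, at least two indices attain the minimum of min_i(a_i + i · x_0).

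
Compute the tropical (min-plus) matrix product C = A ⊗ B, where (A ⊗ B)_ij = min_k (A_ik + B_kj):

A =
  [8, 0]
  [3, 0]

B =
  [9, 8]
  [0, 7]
A ⊗ B =
  [0, 7]
  [0, 7]

Apply the min-plus product entry-by-entry:
  C[0][0] = min over k of (A[0][0] + B[0][0] = 8 + 9 = 17, A[0][1] + B[1][0] = 0 + 0 = 0) = 0 (attained at k = 1)
  C[0][1] = min over k of (A[0][0] + B[0][1] = 8 + 8 = 16, A[0][1] + B[1][1] = 0 + 7 = 7) = 7 (attained at k = 1)
  C[1][0] = min over k of (A[1][0] + B[0][0] = 3 + 9 = 12, A[1][1] + B[1][0] = 0 + 0 = 0) = 0 (attained at k = 1)
  C[1][1] = min over k of (A[1][0] + B[0][1] = 3 + 8 = 11, A[1][1] + B[1][1] = 0 + 7 = 7) = 7 (attained at k = 1)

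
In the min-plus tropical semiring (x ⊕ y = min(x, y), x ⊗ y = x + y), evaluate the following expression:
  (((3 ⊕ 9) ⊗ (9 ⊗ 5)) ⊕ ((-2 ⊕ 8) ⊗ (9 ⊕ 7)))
(((3 ⊕ 9) ⊗ (9 ⊗ 5)) ⊕ ((-2 ⊕ 8) ⊗ (9 ⊕ 7))) = 5

Expand innermost to outermost. Recall ⊕ takes the minimum of its arguments and ⊗ takes their sum. Working out the expression (((3 ⊕ 9) ⊗ (9 ⊗ 5)) ⊕ ((-2 ⊕ 8) ⊗ (9 ⊕ 7))) gives 5.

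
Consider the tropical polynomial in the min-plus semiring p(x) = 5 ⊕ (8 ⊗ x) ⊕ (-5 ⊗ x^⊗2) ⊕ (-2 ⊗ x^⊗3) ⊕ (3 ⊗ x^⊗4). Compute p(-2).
p(-2) = -9

A tropical monomial a ⊗ x^⊗i evaluates to a + i · x. Evaluating each term at x = -2:
  Term 0 contributes 5 + 0 · -2 = 5
  Term 1 contributes 8 + 1 · -2 = 6
  Term 2 contributes -5 + 2 · -2 = -9
  Term 3 contributes -2 + 3 · -2 = -8
  Term 4 contributes 3 + 4 · -2 = -5
p(-2) = ⊕ of these = min[5, 6, -9, -8, -5] = -9.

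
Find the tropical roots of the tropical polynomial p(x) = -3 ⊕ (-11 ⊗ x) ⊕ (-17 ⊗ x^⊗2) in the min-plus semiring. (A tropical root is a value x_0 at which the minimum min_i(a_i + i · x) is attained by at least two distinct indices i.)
Roots: {6, 8}

Each tropical root is a break point of the lower envelope of the lines y = a_i + i · x (there are 3 lines, with slopes 0, 1, ..., 2). Only the lines that attain the minimum somewhere contribute to roots; other lines are dominated. Here the surviving (envelope) indices are i = 2, i = 1, i = 0.
Intersections between consecutive envelope lines give the roots: for adjacent envelope indices i < j the intersection is x = (a_i − a_j) / (j − i). Reading off the sorted break points: {6, 8}.
Verification: at each break x_0, at least two indices attain the minimum of min_i(a_i + i · x_0).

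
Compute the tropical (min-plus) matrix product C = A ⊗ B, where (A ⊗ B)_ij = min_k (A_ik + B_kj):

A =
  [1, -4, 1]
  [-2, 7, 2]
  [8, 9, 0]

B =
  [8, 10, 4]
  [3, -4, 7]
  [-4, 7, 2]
A ⊗ B =
  [-3, -8, 3]
  [-2, 3, 2]
  [-4, 5, 2]

Apply the min-plus product entry-by-entry:
  C[0][0] = min over k of (A[0][0] + B[0][0] = 1 + 8 = 9, A[0][1] + B[1][0] = -4 + 3 = -1, A[0][2] + B[2][0] = 1 + -4 = -3) = -3 (attained at k = 2)
  C[0][1] = min over k of (A[0][0] + B[0][1] = 1 + 10 = 11, A[0][1] + B[1][1] = -4 + -4 = -8, A[0][2] + B[2][1] = 1 + 7 = 8) = -8 (attained at k = 1)
  C[0][2] = min over k of (A[0][0] + B[0][2] = 1 + 4 = 5, A[0][1] + B[1][2] = -4 + 7 = 3, A[0][2] + B[2][2] = 1 + 2 = 3) = 3 (attained at k = 1)
  C[1][0] = min over k of (A[1][0] + B[0][0] = -2 + 8 = 6, A[1][1] + B[1][0] = 7 + 3 = 10, A[1][2] + B[2][0] = 2 + -4 = -2) = -2 (attained at k = 2)
  C[1][1] = min over k of (A[1][0] + B[0][1] = -2 + 10 = 8, A[1][1] + B[1][1] = 7 + -4 = 3, A[1][2] + B[2][1] = 2 + 7 = 9) = 3 (attained at k = 1)
  C[1][2] = min over k of (A[1][0] + B[0][2] = -2 + 4 = 2, A[1][1] + B[1][2] = 7 + 7 = 14, A[1][2] + B[2][2] = 2 + 2 = 4) = 2 (attained at k = 0)
  C[2][0] = min over k of (A[2][0] + B[0][0] = 8 + 8 = 16, A[2][1] + B[1][0] = 9 + 3 = 12, A[2][2] + B[2][0] = 0 + -4 = -4) = -4 (attained at k = 2)
  C[2][1] = min over k of (A[2][0] + B[0][1] = 8 + 10 = 18, A[2][1] + B[1][1] = 9 + -4 = 5, A[2][2] + B[2][1] = 0 + 7 = 7) = 5 (attained at k = 1)
  C[2][2] = min over k of (A[2][0] + B[0][2] = 8 + 4 = 12, A[2][1] + B[1][2] = 9 + 7 = 16, A[2][2] + B[2][2] = 0 + 2 = 2) = 2 (attained at k = 2)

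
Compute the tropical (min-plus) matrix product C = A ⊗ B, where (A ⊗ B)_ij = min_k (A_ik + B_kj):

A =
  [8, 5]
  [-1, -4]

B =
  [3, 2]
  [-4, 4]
A ⊗ B =
  [1, 9]
  [-8, 0]

Apply the min-plus product entry-by-entry:
  C[0][0] = min over k of (A[0][0] + B[0][0] = 8 + 3 = 11, A[0][1] + B[1][0] = 5 + -4 = 1) = 1 (attained at k = 1)
  C[0][1] = min over k of (A[0][0] + B[0][1] = 8 + 2 = 10, A[0][1] + B[1][1] = 5 + 4 = 9) = 9 (attained at k = 1)
  C[1][0] = min over k of (A[1][0] + B[0][0] = -1 + 3 = 2, A[1][1] + B[1][0] = -4 + -4 = -8) = -8 (attained at k = 1)
  C[1][1] = min over k of (A[1][0] + B[0][1] = -1 + 2 = 1, A[1][1] + B[1][1] = -4 + 4 = 0) = 0 (attained at k = 1)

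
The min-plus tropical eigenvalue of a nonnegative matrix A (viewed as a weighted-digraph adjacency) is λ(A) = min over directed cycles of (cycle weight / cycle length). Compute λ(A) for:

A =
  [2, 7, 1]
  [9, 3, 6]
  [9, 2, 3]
λ(A) = 2

Enumerate directed cycles and compute their means (weight / length). Sample:
  cycle 0 → 0: weight = 2, length = 1, mean = 2/1 ≈ 2.000
  cycle 1 → 1: weight = 3, length = 1, mean = 3/1 ≈ 3.000
  cycle 2 → 2: weight = 3, length = 1, mean = 3/1 ≈ 3.000
  cycle 0 → 1 → 0: weight = 16, length = 2, mean = 16/2 ≈ 8.000
  cycle 0 → 2 → 0: weight = 10, length = 2, mean = 10/2 ≈ 5.000
  cycle 1 → 0 → 1: weight = 16, length = 2, mean = 16/2 ≈ 8.000
Minimum mean = 2.000, attained e.g. along the cycle 0 → 0 with weight 2 and length 1. So λ(A) = 2/1 = 2.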